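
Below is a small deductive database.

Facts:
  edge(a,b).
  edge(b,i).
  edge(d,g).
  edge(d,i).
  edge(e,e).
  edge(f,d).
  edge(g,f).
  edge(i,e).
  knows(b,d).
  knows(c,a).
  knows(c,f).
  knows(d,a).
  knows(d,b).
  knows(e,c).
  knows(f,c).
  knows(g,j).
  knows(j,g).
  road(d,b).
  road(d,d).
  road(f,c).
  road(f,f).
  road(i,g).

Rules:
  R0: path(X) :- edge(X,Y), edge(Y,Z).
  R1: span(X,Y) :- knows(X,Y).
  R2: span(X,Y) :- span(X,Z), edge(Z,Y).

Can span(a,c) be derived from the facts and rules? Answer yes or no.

no

round 1: derive span(b,d) via R1 from knows(b,d)
round 1: derive span(c,a) via R1 from knows(c,a)
round 1: derive span(c,f) via R1 from knows(c,f)
round 1: derive span(d,a) via R1 from knows(d,a)
round 1: derive span(d,b) via R1 from knows(d,b)
round 1: derive span(e,c) via R1 from knows(e,c)
round 1: derive span(f,c) via R1 from knows(f,c)
round 1: derive span(g,j) via R1 from knows(g,j)
round 1: derive span(j,g) via R1 from knows(j,g)
round 2: derive span(b,g) via R2 from span(b,d), edge(d,g)
round 2: derive span(b,i) via R2 from span(b,d), edge(d,i)
round 2: derive span(c,b) via R2 from span(c,a), edge(a,b)
round 2: derive span(c,d) via R2 from span(c,f), edge(f,d)
round 2: derive span(d,i) via R2 from span(d,b), edge(b,i)
round 2: derive span(j,f) via R2 from span(j,g), edge(g,f)
round 3: derive span(b,e) via R2 from span(b,i), edge(i,e)
round 3: derive span(b,f) via R2 from span(b,g), edge(g,f)
round 3: derive span(c,g) via R2 from span(c,d), edge(d,g)
round 3: derive span(c,i) via R2 from span(c,b), edge(b,i)
round 3: derive span(d,e) via R2 from span(d,i), edge(i,e)
round 3: derive span(j,d) via R2 from span(j,f), edge(f,d)
round 4: derive span(c,e) via R2 from span(c,i), edge(i,e)
round 4: derive span(j,i) via R2 from span(j,d), edge(d,i)
round 5: derive span(j,e) via R2 from span(j,i), edge(i,e)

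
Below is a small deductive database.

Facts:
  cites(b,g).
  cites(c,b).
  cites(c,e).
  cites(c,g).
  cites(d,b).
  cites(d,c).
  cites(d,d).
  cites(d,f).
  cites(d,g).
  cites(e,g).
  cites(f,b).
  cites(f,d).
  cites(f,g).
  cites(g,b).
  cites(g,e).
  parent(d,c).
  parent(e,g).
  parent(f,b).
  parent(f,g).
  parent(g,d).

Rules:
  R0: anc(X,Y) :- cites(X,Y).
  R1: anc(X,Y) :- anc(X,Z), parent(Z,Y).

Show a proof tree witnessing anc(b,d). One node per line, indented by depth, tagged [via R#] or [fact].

anc(b,d)  [via R1]
  anc(b,g)  [via R0]
    cites(b,g)  [fact]
  parent(g,d)  [fact]

round 1: derive anc(b,g) via R0 from cites(b,g)
round 1: derive anc(c,b) via R0 from cites(c,b)
round 1: derive anc(c,e) via R0 from cites(c,e)
round 1: derive anc(c,g) via R0 from cites(c,g)
round 1: derive anc(d,b) via R0 from cites(d,b)
round 1: derive anc(d,c) via R0 from cites(d,c)
round 1: derive anc(d,d) via R0 from cites(d,d)
round 1: derive anc(d,f) via R0 from cites(d,f)
round 1: derive anc(d,g) via R0 from cites(d,g)
round 1: derive anc(e,g) via R0 from cites(e,g)
round 1: derive anc(f,b) via R0 from cites(f,b)
round 1: derive anc(f,d) via R0 from cites(f,d)
round 1: derive anc(f,g) via R0 from cites(f,g)
round 1: derive anc(g,b) via R0 from cites(g,b)
round 1: derive anc(g,e) via R0 from cites(g,e)
round 2: derive anc(b,d) via R1 from anc(b,g), parent(g,d)
round 2: derive anc(c,d) via R1 from anc(c,g), parent(g,d)
round 2: derive anc(e,d) via R1 from anc(e,g), parent(g,d)
round 2: derive anc(f,c) via R1 from anc(f,d), parent(d,c)
round 2: derive anc(g,g) via R1 from anc(g,e), parent(e,g)
round 3: derive anc(b,c) via R1 from anc(b,d), parent(d,c)
round 3: derive anc(c,c) via R1 from anc(c,d), parent(d,c)
round 3: derive anc(e,c) via R1 from anc(e,d), parent(d,c)
round 3: derive anc(g,d) via R1 from anc(g,g), parent(g,d)
round 4: derive anc(g,c) via R1 from anc(g,d), parent(d,c)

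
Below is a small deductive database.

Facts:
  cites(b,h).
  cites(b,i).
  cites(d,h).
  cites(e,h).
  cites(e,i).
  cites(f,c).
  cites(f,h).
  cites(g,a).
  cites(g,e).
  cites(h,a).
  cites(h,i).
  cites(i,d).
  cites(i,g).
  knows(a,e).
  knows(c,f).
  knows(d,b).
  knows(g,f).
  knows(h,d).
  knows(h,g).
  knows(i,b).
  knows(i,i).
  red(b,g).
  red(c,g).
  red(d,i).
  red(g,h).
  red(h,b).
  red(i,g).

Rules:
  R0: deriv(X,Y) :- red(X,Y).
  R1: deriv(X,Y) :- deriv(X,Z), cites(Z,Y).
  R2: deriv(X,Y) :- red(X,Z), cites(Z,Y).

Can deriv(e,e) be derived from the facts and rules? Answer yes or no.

round 1: derive deriv(b,g) via R0 from red(b,g)
round 1: derive deriv(c,g) via R0 from red(c,g)
round 1: derive deriv(d,i) via R0 from red(d,i)
round 1: derive deriv(g,h) via R0 from red(g,h)
round 1: derive deriv(h,b) via R0 from red(h,b)
round 1: derive deriv(i,g) via R0 from red(i,g)
round 1: derive deriv(b,a) via R2 from red(b,g), cites(g,a)
round 1: derive deriv(b,e) via R2 from red(b,g), cites(g,e)
round 1: derive deriv(c,a) via R2 from red(c,g), cites(g,a)
round 1: derive deriv(c,e) via R2 from red(c,g), cites(g,e)
round 1: derive deriv(d,d) via R2 from red(d,i), cites(i,d)
round 1: derive deriv(d,g) via R2 from red(d,i), cites(i,g)
round 1: derive deriv(g,a) via R2 from red(g,h), cites(h,a)
round 1: derive deriv(g,i) via R2 from red(g,h), cites(h,i)
round 1: derive deriv(h,h) via R2 from red(h,b), cites(b,h)
round 1: derive deriv(h,i) via R2 from red(h,b), cites(b,i)
round 1: derive deriv(i,a) via R2 from red(i,g), cites(g,a)
round 1: derive deriv(i,e) via R2 from red(i,g), cites(g,e)
round 2: derive deriv(b,h) via R1 from deriv(b,e), cites(e,h)
round 2: derive deriv(b,i) via R1 from deriv(b,e), cites(e,i)
round 2: derive deriv(c,h) via R1 from deriv(c,e), cites(e,h)
round 2: derive deriv(c,i) via R1 from deriv(c,e), cites(e,i)
round 2: derive deriv(d,a) via R1 from deriv(d,g), cites(g,a)
round 2: derive deriv(d,e) via R1 from deriv(d,g), cites(g,e)
round 2: derive deriv(d,h) via R1 from deriv(d,d), cites(d,h)
round 2: derive deriv(g,d) via R1 from deriv(g,i), cites(i,d)
round 2: derive deriv(g,g) via R1 from deriv(g,i), cites(i,g)
round 2: derive deriv(h,a) via R1 from deriv(h,h), cites(h,a)
round 2: derive deriv(h,d) via R1 from deriv(h,i), cites(i,d)
round 2: derive deriv(h,g) via R1 from deriv(h,i), cites(i,g)
round 2: derive deriv(i,h) via R1 from deriv(i,e), cites(e,h)
round 2: derive deriv(i,i) via R1 from deriv(i,e), cites(e,i)
round 3: derive deriv(b,d) via R1 from deriv(b,i), cites(i,d)
round 3: derive deriv(c,d) via R1 from deriv(c,i), cites(i,d)
round 3: derive deriv(g,e) via R1 from deriv(g,g), cites(g,e)
round 3: derive deriv(h,e) via R1 from deriv(h,g), cites(g,e)
round 3: derive deriv(i,d) via R1 from deriv(i,i), cites(i,d)

no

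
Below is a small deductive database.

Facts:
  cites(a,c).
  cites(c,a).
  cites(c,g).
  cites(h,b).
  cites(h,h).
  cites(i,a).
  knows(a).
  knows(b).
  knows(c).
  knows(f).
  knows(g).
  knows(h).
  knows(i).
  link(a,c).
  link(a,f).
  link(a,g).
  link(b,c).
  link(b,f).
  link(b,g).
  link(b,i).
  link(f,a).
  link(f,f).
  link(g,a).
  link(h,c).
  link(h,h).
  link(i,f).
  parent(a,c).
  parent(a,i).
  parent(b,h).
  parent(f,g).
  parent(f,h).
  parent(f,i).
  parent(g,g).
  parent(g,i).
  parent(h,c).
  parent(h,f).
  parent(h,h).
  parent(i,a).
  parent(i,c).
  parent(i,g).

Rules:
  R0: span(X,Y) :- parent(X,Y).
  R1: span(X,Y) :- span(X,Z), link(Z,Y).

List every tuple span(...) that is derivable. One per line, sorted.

span(a,a)
span(a,c)
span(a,f)
span(a,g)
span(a,i)
span(b,c)
span(b,h)
span(f,a)
span(f,c)
span(f,f)
span(f,g)
span(f,h)
span(f,i)
span(g,a)
span(g,c)
span(g,f)
span(g,g)
span(g,i)
span(h,a)
span(h,c)
span(h,f)
span(h,g)
span(h,h)
span(i,a)
span(i,c)
span(i,f)
span(i,g)

round 1: derive span(a,c) via R0 from parent(a,c)
round 1: derive span(a,i) via R0 from parent(a,i)
round 1: derive span(b,h) via R0 from parent(b,h)
round 1: derive span(f,g) via R0 from parent(f,g)
round 1: derive span(f,h) via R0 from parent(f,h)
round 1: derive span(f,i) via R0 from parent(f,i)
round 1: derive span(g,g) via R0 from parent(g,g)
round 1: derive span(g,i) via R0 from parent(g,i)
round 1: derive span(h,c) via R0 from parent(h,c)
round 1: derive span(h,f) via R0 from parent(h,f)
round 1: derive span(h,h) via R0 from parent(h,h)
round 1: derive span(i,a) via R0 from parent(i,a)
round 1: derive span(i,c) via R0 from parent(i,c)
round 1: derive span(i,g) via R0 from parent(i,g)
round 2: derive span(a,f) via R1 from span(a,i), link(i,f)
round 2: derive span(b,c) via R1 from span(b,h), link(h,c)
round 2: derive span(f,a) via R1 from span(f,g), link(g,a)
round 2: derive span(f,c) via R1 from span(f,h), link(h,c)
round 2: derive span(f,f) via R1 from span(f,i), link(i,f)
round 2: derive span(g,a) via R1 from span(g,g), link(g,a)
round 2: derive span(g,f) via R1 from span(g,i), link(i,f)
round 2: derive span(h,a) via R1 from span(h,f), link(f,a)
round 2: derive span(i,f) via R1 from span(i,a), link(a,f)
round 3: derive span(a,a) via R1 from span(a,f), link(f,a)
round 3: derive span(g,c) via R1 from span(g,a), link(a,c)
round 3: derive span(h,g) via R1 from span(h,a), link(a,g)
round 4: derive span(a,g) via R1 from span(a,a), link(a,g)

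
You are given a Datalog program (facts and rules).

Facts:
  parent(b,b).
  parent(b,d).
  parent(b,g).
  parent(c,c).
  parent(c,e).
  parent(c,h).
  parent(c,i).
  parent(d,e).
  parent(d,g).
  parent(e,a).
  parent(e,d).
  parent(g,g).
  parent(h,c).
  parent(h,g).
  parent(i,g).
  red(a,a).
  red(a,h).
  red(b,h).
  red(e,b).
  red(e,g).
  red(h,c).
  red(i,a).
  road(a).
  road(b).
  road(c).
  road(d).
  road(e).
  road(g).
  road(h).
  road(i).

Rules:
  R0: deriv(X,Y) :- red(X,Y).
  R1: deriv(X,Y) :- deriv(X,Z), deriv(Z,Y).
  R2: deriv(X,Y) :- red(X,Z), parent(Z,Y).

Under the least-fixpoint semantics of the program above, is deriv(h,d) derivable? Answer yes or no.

round 1: derive deriv(a,a) via R0 from red(a,a)
round 1: derive deriv(a,h) via R0 from red(a,h)
round 1: derive deriv(b,h) via R0 from red(b,h)
round 1: derive deriv(e,b) via R0 from red(e,b)
round 1: derive deriv(e,g) via R0 from red(e,g)
round 1: derive deriv(h,c) via R0 from red(h,c)
round 1: derive deriv(i,a) via R0 from red(i,a)
round 1: derive deriv(a,c) via R2 from red(a,h), parent(h,c)
round 1: derive deriv(a,g) via R2 from red(a,h), parent(h,g)
round 1: derive deriv(b,c) via R2 from red(b,h), parent(h,c)
round 1: derive deriv(b,g) via R2 from red(b,h), parent(h,g)
round 1: derive deriv(e,d) via R2 from red(e,b), parent(b,d)
round 1: derive deriv(h,e) via R2 from red(h,c), parent(c,e)
round 1: derive deriv(h,h) via R2 from red(h,c), parent(c,h)
round 1: derive deriv(h,i) via R2 from red(h,c), parent(c,i)
round 2: derive deriv(a,e) via R1 from deriv(a,h), deriv(h,e)
round 2: derive deriv(a,i) via R1 from deriv(a,h), deriv(h,i)
round 2: derive deriv(b,e) via R1 from deriv(b,h), deriv(h,e)
round 2: derive deriv(b,i) via R1 from deriv(b,h), deriv(h,i)
round 2: derive deriv(e,c) via R1 from deriv(e,b), deriv(b,c)
round 2: derive deriv(e,h) via R1 from deriv(e,b), deriv(b,h)
round 2: derive deriv(h,a) via R1 from deriv(h,i), deriv(i,a)
round 2: derive deriv(h,b) via R1 from deriv(h,e), deriv(e,b)
round 2: derive deriv(h,d) via R1 from deriv(h,e), deriv(e,d)
round 2: derive deriv(h,g) via R1 from deriv(h,e), deriv(e,g)
round 2: derive deriv(i,c) via R1 from deriv(i,a), deriv(a,c)
round 2: derive deriv(i,g) via R1 from deriv(i,a), deriv(a,g)
round 2: derive deriv(i,h) via R1 from deriv(i,a), deriv(a,h)
round 3: derive deriv(a,b) via R1 from deriv(a,e), deriv(e,b)
round 3: derive deriv(a,d) via R1 from deriv(a,e), deriv(e,d)
round 3: derive deriv(b,a) via R1 from deriv(b,h), deriv(h,a)
round 3: derive deriv(b,b) via R1 from deriv(b,e), deriv(e,b)
round 3: derive deriv(b,d) via R1 from deriv(b,e), deriv(e,d)
round 3: derive deriv(e,a) via R1 from deriv(e,h), deriv(h,a)
round 3: derive deriv(e,e) via R1 from deriv(e,b), deriv(b,e)
round 3: derive deriv(e,i) via R1 from deriv(e,b), deriv(b,i)
round 3: derive deriv(i,b) via R1 from deriv(i,h), deriv(h,b)
round 3: derive deriv(i,d) via R1 from deriv(i,h), deriv(h,d)
round 3: derive deriv(i,e) via R1 from deriv(i,a), deriv(a,e)
round 3: derive deriv(i,i) via R1 from deriv(i,a), deriv(a,i)

yes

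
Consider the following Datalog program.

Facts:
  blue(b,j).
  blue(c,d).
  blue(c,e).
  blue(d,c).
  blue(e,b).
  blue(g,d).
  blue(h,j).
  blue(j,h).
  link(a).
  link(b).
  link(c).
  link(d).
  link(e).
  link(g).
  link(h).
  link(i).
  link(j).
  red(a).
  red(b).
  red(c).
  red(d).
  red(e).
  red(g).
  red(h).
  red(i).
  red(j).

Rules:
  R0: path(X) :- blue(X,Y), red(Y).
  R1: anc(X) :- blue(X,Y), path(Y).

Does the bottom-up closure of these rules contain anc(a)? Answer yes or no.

no

round 1: derive path(b) via R0 from blue(b,j), red(j)
round 1: derive path(c) via R0 from blue(c,d), red(d)
round 1: derive path(d) via R0 from blue(d,c), red(c)
round 1: derive path(e) via R0 from blue(e,b), red(b)
round 1: derive path(g) via R0 from blue(g,d), red(d)
round 1: derive path(h) via R0 from blue(h,j), red(j)
round 1: derive path(j) via R0 from blue(j,h), red(h)
round 2: derive anc(b) via R1 from blue(b,j), path(j)
round 2: derive anc(c) via R1 from blue(c,d), path(d)
round 2: derive anc(d) via R1 from blue(d,c), path(c)
round 2: derive anc(e) via R1 from blue(e,b), path(b)
round 2: derive anc(g) via R1 from blue(g,d), path(d)
round 2: derive anc(h) via R1 from blue(h,j), path(j)
round 2: derive anc(j) via R1 from blue(j,h), path(h)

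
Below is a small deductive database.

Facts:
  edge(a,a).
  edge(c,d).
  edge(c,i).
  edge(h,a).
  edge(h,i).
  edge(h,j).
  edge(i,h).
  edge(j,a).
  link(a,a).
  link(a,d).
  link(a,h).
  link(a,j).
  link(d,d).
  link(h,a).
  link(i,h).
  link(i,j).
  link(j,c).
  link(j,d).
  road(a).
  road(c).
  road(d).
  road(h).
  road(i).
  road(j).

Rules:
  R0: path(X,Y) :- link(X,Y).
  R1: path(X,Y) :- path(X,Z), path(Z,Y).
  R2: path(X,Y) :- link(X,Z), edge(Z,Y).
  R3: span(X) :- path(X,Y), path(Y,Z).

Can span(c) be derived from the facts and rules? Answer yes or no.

no

round 1: derive path(a,a) via R0 from link(a,a)
round 1: derive path(a,d) via R0 from link(a,d)
round 1: derive path(a,h) via R0 from link(a,h)
round 1: derive path(a,j) via R0 from link(a,j)
round 1: derive path(d,d) via R0 from link(d,d)
round 1: derive path(h,a) via R0 from link(h,a)
round 1: derive path(i,h) via R0 from link(i,h)
round 1: derive path(i,j) via R0 from link(i,j)
round 1: derive path(j,c) via R0 from link(j,c)
round 1: derive path(j,d) via R0 from link(j,d)
round 1: derive path(a,i) via R2 from link(a,h), edge(h,i)
round 1: derive path(i,a) via R2 from link(i,h), edge(h,a)
round 1: derive path(i,i) via R2 from link(i,h), edge(h,i)
round 1: derive path(j,i) via R2 from link(j,c), edge(c,i)
round 2: derive path(a,c) via R1 from path(a,j), path(j,c)
round 2: derive path(h,d) via R1 from path(h,a), path(a,d)
round 2: derive path(h,h) via R1 from path(h,a), path(a,h)
round 2: derive path(h,i) via R1 from path(h,a), path(a,i)
round 2: derive path(h,j) via R1 from path(h,a), path(a,j)
round 2: derive path(i,c) via R1 from path(i,j), path(j,c)
round 2: derive path(i,d) via R1 from path(i,a), path(a,d)
round 2: derive path(j,a) via R1 from path(j,i), path(i,a)
round 2: derive path(j,h) via R1 from path(j,i), path(i,h)
round 2: derive path(j,j) via R1 from path(j,i), path(i,j)
round 2: derive span(a) via R3 from path(a,a), path(a,a)
round 2: derive span(d) via R3 from path(d,d), path(d,d)
round 2: derive span(h) via R3 from path(h,a), path(a,a)
round 2: derive span(i) via R3 from path(i,a), path(a,a)
round 2: derive span(j) via R3 from path(j,d), path(d,d)
round 3: derive path(h,c) via R1 from path(h,a), path(a,c)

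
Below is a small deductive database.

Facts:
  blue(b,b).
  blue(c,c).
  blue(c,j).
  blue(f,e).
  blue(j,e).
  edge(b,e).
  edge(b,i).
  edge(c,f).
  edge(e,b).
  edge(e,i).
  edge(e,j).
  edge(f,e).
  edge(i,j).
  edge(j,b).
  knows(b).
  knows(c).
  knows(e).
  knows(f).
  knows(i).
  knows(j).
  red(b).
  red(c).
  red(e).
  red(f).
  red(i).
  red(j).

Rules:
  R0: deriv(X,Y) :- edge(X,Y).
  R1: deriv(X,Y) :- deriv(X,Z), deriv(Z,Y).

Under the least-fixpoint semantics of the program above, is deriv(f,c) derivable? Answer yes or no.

round 1: derive deriv(b,e) via R0 from edge(b,e)
round 1: derive deriv(b,i) via R0 from edge(b,i)
round 1: derive deriv(c,f) via R0 from edge(c,f)
round 1: derive deriv(e,b) via R0 from edge(e,b)
round 1: derive deriv(e,i) via R0 from edge(e,i)
round 1: derive deriv(e,j) via R0 from edge(e,j)
round 1: derive deriv(f,e) via R0 from edge(f,e)
round 1: derive deriv(i,j) via R0 from edge(i,j)
round 1: derive deriv(j,b) via R0 from edge(j,b)
round 2: derive deriv(b,b) via R1 from deriv(b,e), deriv(e,b)
round 2: derive deriv(b,j) via R1 from deriv(b,e), deriv(e,j)
round 2: derive deriv(c,e) via R1 from deriv(c,f), deriv(f,e)
round 2: derive deriv(e,e) via R1 from deriv(e,b), deriv(b,e)
round 2: derive deriv(f,b) via R1 from deriv(f,e), deriv(e,b)
round 2: derive deriv(f,i) via R1 from deriv(f,e), deriv(e,i)
round 2: derive deriv(f,j) via R1 from deriv(f,e), deriv(e,j)
round 2: derive deriv(i,b) via R1 from deriv(i,j), deriv(j,b)
round 2: derive deriv(j,e) via R1 from deriv(j,b), deriv(b,e)
round 2: derive deriv(j,i) via R1 from deriv(j,b), deriv(b,i)
round 3: derive deriv(c,b) via R1 from deriv(c,e), deriv(e,b)
round 3: derive deriv(c,i) via R1 from deriv(c,e), deriv(e,i)
round 3: derive deriv(c,j) via R1 from deriv(c,e), deriv(e,j)
round 3: derive deriv(i,e) via R1 from deriv(i,b), deriv(b,e)
round 3: derive deriv(i,i) via R1 from deriv(i,b), deriv(b,i)
round 3: derive deriv(j,j) via R1 from deriv(j,b), deriv(b,j)

no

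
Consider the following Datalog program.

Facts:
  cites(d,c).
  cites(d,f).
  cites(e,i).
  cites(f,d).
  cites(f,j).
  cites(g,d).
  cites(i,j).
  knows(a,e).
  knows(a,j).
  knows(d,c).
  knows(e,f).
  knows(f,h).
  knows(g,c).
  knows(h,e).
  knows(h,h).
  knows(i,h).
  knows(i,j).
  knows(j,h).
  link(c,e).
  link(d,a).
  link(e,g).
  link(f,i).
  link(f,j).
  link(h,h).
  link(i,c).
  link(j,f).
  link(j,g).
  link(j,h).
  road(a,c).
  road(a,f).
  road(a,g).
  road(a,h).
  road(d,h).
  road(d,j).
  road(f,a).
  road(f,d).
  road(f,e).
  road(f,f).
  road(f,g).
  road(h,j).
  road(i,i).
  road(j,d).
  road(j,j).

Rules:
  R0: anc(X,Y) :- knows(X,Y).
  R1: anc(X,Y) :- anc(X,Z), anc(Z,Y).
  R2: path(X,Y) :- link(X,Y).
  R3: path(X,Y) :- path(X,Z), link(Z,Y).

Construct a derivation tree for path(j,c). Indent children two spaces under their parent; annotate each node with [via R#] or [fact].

round 1: derive path(c,e) via R2 from link(c,e)
round 1: derive path(d,a) via R2 from link(d,a)
round 1: derive path(e,g) via R2 from link(e,g)
round 1: derive path(f,i) via R2 from link(f,i)
round 1: derive path(f,j) via R2 from link(f,j)
round 1: derive path(h,h) via R2 from link(h,h)
round 1: derive path(i,c) via R2 from link(i,c)
round 1: derive path(j,f) via R2 from link(j,f)
round 1: derive path(j,g) via R2 from link(j,g)
round 1: derive path(j,h) via R2 from link(j,h)
round 2: derive path(c,g) via R3 from path(c,e), link(e,g)
round 2: derive path(f,c) via R3 from path(f,i), link(i,c)
round 2: derive path(f,f) via R3 from path(f,j), link(j,f)
round 2: derive path(f,g) via R3 from path(f,j), link(j,g)
round 2: derive path(f,h) via R3 from path(f,j), link(j,h)
round 2: derive path(i,e) via R3 from path(i,c), link(c,e)
round 2: derive path(j,i) via R3 from path(j,f), link(f,i)
round 2: derive path(j,j) via R3 from path(j,f), link(f,j)
round 3: derive path(f,e) via R3 from path(f,c), link(c,e)
round 3: derive path(i,g) via R3 from path(i,e), link(e,g)
round 3: derive path(j,c) via R3 from path(j,i), link(i,c)
round 4: derive path(j,e) via R3 from path(j,c), link(c,e)

path(j,c)  [via R3]
  path(j,i)  [via R3]
    path(j,f)  [via R2]
      link(j,f)  [fact]
    link(f,i)  [fact]
  link(i,c)  [fact]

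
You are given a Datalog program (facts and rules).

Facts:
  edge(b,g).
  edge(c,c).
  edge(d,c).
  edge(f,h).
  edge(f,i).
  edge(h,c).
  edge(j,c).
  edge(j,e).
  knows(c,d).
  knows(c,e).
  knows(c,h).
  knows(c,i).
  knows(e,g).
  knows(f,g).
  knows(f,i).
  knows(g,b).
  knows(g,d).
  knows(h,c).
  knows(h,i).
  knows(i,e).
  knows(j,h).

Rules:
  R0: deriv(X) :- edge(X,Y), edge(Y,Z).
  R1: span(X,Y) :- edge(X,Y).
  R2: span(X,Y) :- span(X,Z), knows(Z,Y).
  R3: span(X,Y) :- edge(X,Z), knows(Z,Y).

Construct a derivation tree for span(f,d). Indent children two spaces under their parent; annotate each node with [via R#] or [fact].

round 1: derive span(b,g) via R1 from edge(b,g)
round 1: derive span(c,c) via R1 from edge(c,c)
round 1: derive span(d,c) via R1 from edge(d,c)
round 1: derive span(f,h) via R1 from edge(f,h)
round 1: derive span(f,i) via R1 from edge(f,i)
round 1: derive span(h,c) via R1 from edge(h,c)
round 1: derive span(j,c) via R1 from edge(j,c)
round 1: derive span(j,e) via R1 from edge(j,e)
round 1: derive span(b,b) via R3 from edge(b,g), knows(g,b)
round 1: derive span(b,d) via R3 from edge(b,g), knows(g,d)
round 1: derive span(c,d) via R3 from edge(c,c), knows(c,d)
round 1: derive span(c,e) via R3 from edge(c,c), knows(c,e)
round 1: derive span(c,h) via R3 from edge(c,c), knows(c,h)
round 1: derive span(c,i) via R3 from edge(c,c), knows(c,i)
round 1: derive span(d,d) via R3 from edge(d,c), knows(c,d)
round 1: derive span(d,e) via R3 from edge(d,c), knows(c,e)
round 1: derive span(d,h) via R3 from edge(d,c), knows(c,h)
round 1: derive span(d,i) via R3 from edge(d,c), knows(c,i)
round 1: derive span(f,c) via R3 from edge(f,h), knows(h,c)
round 1: derive span(f,e) via R3 from edge(f,i), knows(i,e)
round 1: derive span(h,d) via R3 from edge(h,c), knows(c,d)
round 1: derive span(h,e) via R3 from edge(h,c), knows(c,e)
round 1: derive span(h,h) via R3 from edge(h,c), knows(c,h)
round 1: derive span(h,i) via R3 from edge(h,c), knows(c,i)
round 1: derive span(j,d) via R3 from edge(j,c), knows(c,d)
round 1: derive span(j,g) via R3 from edge(j,e), knows(e,g)
round 1: derive span(j,h) via R3 from edge(j,c), knows(c,h)
round 1: derive span(j,i) via R3 from edge(j,c), knows(c,i)
round 2: derive span(c,g) via R2 from span(c,e), knows(e,g)
round 2: derive span(d,g) via R2 from span(d,e), knows(e,g)
round 2: derive span(f,d) via R2 from span(f,c), knows(c,d)
round 2: derive span(f,g) via R2 from span(f,e), knows(e,g)
round 2: derive span(h,g) via R2 from span(h,e), knows(e,g)
round 2: derive span(j,b) via R2 from span(j,g), knows(g,b)
round 3: derive span(c,b) via R2 from span(c,g), knows(g,b)
round 3: derive span(d,b) via R2 from span(d,g), knows(g,b)
round 3: derive span(f,b) via R2 from span(f,g), knows(g,b)
round 3: derive span(h,b) via R2 from span(h,g), knows(g,b)

span(f,d)  [via R2]
  span(f,c)  [via R3]
    edge(f,h)  [fact]
    knows(h,c)  [fact]
  knows(c,d)  [fact]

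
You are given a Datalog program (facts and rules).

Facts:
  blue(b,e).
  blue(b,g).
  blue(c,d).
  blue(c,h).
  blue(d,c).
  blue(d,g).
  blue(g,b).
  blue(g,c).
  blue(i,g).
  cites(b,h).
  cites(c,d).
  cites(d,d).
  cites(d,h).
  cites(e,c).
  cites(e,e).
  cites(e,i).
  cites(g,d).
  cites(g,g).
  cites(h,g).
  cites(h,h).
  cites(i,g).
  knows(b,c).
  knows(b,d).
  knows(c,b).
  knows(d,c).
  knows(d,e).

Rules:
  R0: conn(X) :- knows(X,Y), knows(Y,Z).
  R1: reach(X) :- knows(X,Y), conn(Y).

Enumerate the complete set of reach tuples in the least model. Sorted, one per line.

round 1: derive conn(b) via R0 from knows(b,c), knows(c,b)
round 1: derive conn(c) via R0 from knows(c,b), knows(b,c)
round 1: derive conn(d) via R0 from knows(d,c), knows(c,b)
round 2: derive reach(b) via R1 from knows(b,c), conn(c)
round 2: derive reach(c) via R1 from knows(c,b), conn(b)
round 2: derive reach(d) via R1 from knows(d,c), conn(c)

reach(b)
reach(c)
reach(d)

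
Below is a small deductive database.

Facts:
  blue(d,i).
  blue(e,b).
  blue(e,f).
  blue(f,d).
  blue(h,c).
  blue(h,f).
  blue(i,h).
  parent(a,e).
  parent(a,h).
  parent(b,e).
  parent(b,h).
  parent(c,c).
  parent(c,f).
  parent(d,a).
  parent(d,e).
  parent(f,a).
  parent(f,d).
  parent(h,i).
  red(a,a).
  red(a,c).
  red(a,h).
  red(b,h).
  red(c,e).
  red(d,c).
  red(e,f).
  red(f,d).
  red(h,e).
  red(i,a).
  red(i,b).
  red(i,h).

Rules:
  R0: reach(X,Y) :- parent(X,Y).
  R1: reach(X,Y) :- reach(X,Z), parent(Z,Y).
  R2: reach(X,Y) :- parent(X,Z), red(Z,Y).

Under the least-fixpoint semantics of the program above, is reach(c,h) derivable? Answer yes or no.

round 1: derive reach(a,e) via R0 from parent(a,e)
round 1: derive reach(a,h) via R0 from parent(a,h)
round 1: derive reach(b,e) via R0 from parent(b,e)
round 1: derive reach(b,h) via R0 from parent(b,h)
round 1: derive reach(c,c) via R0 from parent(c,c)
round 1: derive reach(c,f) via R0 from parent(c,f)
round 1: derive reach(d,a) via R0 from parent(d,a)
round 1: derive reach(d,e) via R0 from parent(d,e)
round 1: derive reach(f,a) via R0 from parent(f,a)
round 1: derive reach(f,d) via R0 from parent(f,d)
round 1: derive reach(h,i) via R0 from parent(h,i)
round 1: derive reach(a,f) via R2 from parent(a,e), red(e,f)
round 1: derive reach(b,f) via R2 from parent(b,e), red(e,f)
round 1: derive reach(c,d) via R2 from parent(c,f), red(f,d)
round 1: derive reach(c,e) via R2 from parent(c,c), red(c,e)
round 1: derive reach(d,c) via R2 from parent(d,a), red(a,c)
round 1: derive reach(d,f) via R2 from parent(d,e), red(e,f)
round 1: derive reach(d,h) via R2 from parent(d,a), red(a,h)
round 1: derive reach(f,c) via R2 from parent(f,a), red(a,c)
round 1: derive reach(f,h) via R2 from parent(f,a), red(a,h)
round 1: derive reach(h,a) via R2 from parent(h,i), red(i,a)
round 1: derive reach(h,b) via R2 from parent(h,i), red(i,b)
round 1: derive reach(h,h) via R2 from parent(h,i), red(i,h)
round 2: derive reach(a,a) via R1 from reach(a,f), parent(f,a)
round 2: derive reach(a,d) via R1 from reach(a,f), parent(f,d)
round 2: derive reach(a,i) via R1 from reach(a,h), parent(h,i)
round 2: derive reach(b,a) via R1 from reach(b,f), parent(f,a)
round 2: derive reach(b,d) via R1 from reach(b,f), parent(f,d)
round 2: derive reach(b,i) via R1 from reach(b,h), parent(h,i)
round 2: derive reach(c,a) via R1 from reach(c,d), parent(d,a)
round 2: derive reach(d,d) via R1 from reach(d,f), parent(f,d)
round 2: derive reach(d,i) via R1 from reach(d,h), parent(h,i)
round 2: derive reach(f,e) via R1 from reach(f,a), parent(a,e)
round 2: derive reach(f,f) via R1 from reach(f,c), parent(c,f)
round 2: derive reach(f,i) via R1 from reach(f,h), parent(h,i)
round 2: derive reach(h,e) via R1 from reach(h,a), parent(a,e)
round 3: derive reach(c,h) via R1 from reach(c,a), parent(a,h)
round 4: derive reach(c,i) via R1 from reach(c,h), parent(h,i)

yes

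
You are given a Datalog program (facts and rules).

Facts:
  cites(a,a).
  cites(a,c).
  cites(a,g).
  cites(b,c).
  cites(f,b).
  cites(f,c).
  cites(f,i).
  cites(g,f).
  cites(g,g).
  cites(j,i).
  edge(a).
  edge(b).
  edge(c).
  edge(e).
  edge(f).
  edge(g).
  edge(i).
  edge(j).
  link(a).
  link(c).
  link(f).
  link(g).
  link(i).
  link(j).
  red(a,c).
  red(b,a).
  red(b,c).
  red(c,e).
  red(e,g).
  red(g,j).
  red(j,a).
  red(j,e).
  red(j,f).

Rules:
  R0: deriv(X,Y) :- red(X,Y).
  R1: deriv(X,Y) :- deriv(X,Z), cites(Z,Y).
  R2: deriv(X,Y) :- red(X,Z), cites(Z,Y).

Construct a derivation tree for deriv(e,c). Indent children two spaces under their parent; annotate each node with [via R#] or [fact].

deriv(e,c)  [via R1]
  deriv(e,f)  [via R2]
    red(e,g)  [fact]
    cites(g,f)  [fact]
  cites(f,c)  [fact]

round 1: derive deriv(a,c) via R0 from red(a,c)
round 1: derive deriv(b,a) via R0 from red(b,a)
round 1: derive deriv(b,c) via R0 from red(b,c)
round 1: derive deriv(c,e) via R0 from red(c,e)
round 1: derive deriv(e,g) via R0 from red(e,g)
round 1: derive deriv(g,j) via R0 from red(g,j)
round 1: derive deriv(j,a) via R0 from red(j,a)
round 1: derive deriv(j,e) via R0 from red(j,e)
round 1: derive deriv(j,f) via R0 from red(j,f)
round 1: derive deriv(b,g) via R2 from red(b,a), cites(a,g)
round 1: derive deriv(e,f) via R2 from red(e,g), cites(g,f)
round 1: derive deriv(g,i) via R2 from red(g,j), cites(j,i)
round 1: derive deriv(j,b) via R2 from red(j,f), cites(f,b)
round 1: derive deriv(j,c) via R2 from red(j,a), cites(a,c)
round 1: derive deriv(j,g) via R2 from red(j,a), cites(a,g)
round 1: derive deriv(j,i) via R2 from red(j,f), cites(f,i)
round 2: derive deriv(b,f) via R1 from deriv(b,g), cites(g,f)
round 2: derive deriv(e,b) via R1 from deriv(e,f), cites(f,b)
round 2: derive deriv(e,c) via R1 from deriv(e,f), cites(f,c)
round 2: derive deriv(e,i) via R1 from deriv(e,f), cites(f,i)
round 3: derive deriv(b,b) via R1 from deriv(b,f), cites(f,b)
round 3: derive deriv(b,i) via R1 from deriv(b,f), cites(f,i)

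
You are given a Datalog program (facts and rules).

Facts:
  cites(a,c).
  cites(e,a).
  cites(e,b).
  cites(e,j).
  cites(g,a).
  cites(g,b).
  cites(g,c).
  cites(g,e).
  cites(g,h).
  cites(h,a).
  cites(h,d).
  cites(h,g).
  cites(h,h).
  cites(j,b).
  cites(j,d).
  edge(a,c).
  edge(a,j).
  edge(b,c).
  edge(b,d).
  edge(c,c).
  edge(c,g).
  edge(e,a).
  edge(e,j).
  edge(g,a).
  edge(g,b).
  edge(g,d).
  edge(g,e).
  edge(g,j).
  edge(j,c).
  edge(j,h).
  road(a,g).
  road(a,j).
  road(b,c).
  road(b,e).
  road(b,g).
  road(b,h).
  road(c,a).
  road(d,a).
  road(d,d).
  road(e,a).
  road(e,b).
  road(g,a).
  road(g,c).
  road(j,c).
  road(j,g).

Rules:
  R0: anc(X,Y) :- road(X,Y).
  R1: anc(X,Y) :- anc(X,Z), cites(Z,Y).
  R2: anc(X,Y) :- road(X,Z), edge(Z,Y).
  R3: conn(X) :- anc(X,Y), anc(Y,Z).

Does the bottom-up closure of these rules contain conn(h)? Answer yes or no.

no

round 1: derive anc(a,g) via R0 from road(a,g)
round 1: derive anc(a,j) via R0 from road(a,j)
round 1: derive anc(b,c) via R0 from road(b,c)
round 1: derive anc(b,e) via R0 from road(b,e)
round 1: derive anc(b,g) via R0 from road(b,g)
round 1: derive anc(b,h) via R0 from road(b,h)
round 1: derive anc(c,a) via R0 from road(c,a)
round 1: derive anc(d,a) via R0 from road(d,a)
round 1: derive anc(d,d) via R0 from road(d,d)
round 1: derive anc(e,a) via R0 from road(e,a)
round 1: derive anc(e,b) via R0 from road(e,b)
round 1: derive anc(g,a) via R0 from road(g,a)
round 1: derive anc(g,c) via R0 from road(g,c)
round 1: derive anc(j,c) via R0 from road(j,c)
round 1: derive anc(j,g) via R0 from road(j,g)
round 1: derive anc(a,a) via R2 from road(a,g), edge(g,a)
round 1: derive anc(a,b) via R2 from road(a,g), edge(g,b)
round 1: derive anc(a,c) via R2 from road(a,j), edge(j,c)
round 1: derive anc(a,d) via R2 from road(a,g), edge(g,d)
round 1: derive anc(a,e) via R2 from road(a,g), edge(g,e)
round 1: derive anc(a,h) via R2 from road(a,j), edge(j,h)
round 1: derive anc(b,a) via R2 from road(b,e), edge(e,a)
round 1: derive anc(b,b) via R2 from road(b,g), edge(g,b)
round 1: derive anc(b,d) via R2 from road(b,g), edge(g,d)
round 1: derive anc(b,j) via R2 from road(b,e), edge(e,j)
round 1: derive anc(c,c) via R2 from road(c,a), edge(a,c)
round 1: derive anc(c,j) via R2 from road(c,a), edge(a,j)
round 1: derive anc(d,c) via R2 from road(d,a), edge(a,c)
round 1: derive anc(d,j) via R2 from road(d,a), edge(a,j)
round 1: derive anc(e,c) via R2 from road(e,a), edge(a,c)
round 1: derive anc(e,d) via R2 from road(e,b), edge(b,d)
round 1: derive anc(e,j) via R2 from road(e,a), edge(a,j)
round 1: derive anc(g,g) via R2 from road(g,c), edge(c,g)
round 1: derive anc(g,j) via R2 from road(g,a), edge(a,j)
round 1: derive anc(j,a) via R2 from road(j,g), edge(g,a)
round 1: derive anc(j,b) via R2 from road(j,g), edge(g,b)
round 1: derive anc(j,d) via R2 from road(j,g), edge(g,d)
round 1: derive anc(j,e) via R2 from road(j,g), edge(g,e)
round 1: derive anc(j,j) via R2 from road(j,g), edge(g,j)
round 2: derive anc(c,b) via R1 from anc(c,j), cites(j,b)
round 2: derive anc(c,d) via R1 from anc(c,j), cites(j,d)
round 2: derive anc(d,b) via R1 from anc(d,j), cites(j,b)
round 2: derive anc(g,b) via R1 from anc(g,g), cites(g,b)
round 2: derive anc(g,d) via R1 from anc(g,j), cites(j,d)
round 2: derive anc(g,e) via R1 from anc(g,g), cites(g,e)
round 2: derive anc(g,h) via R1 from anc(g,g), cites(g,h)
round 2: derive anc(j,h) via R1 from anc(j,g), cites(g,h)
round 2: derive conn(a) via R3 from anc(a,a), anc(a,a)
round 2: derive conn(b) via R3 from anc(b,a), anc(a,a)
round 2: derive conn(c) via R3 from anc(c,a), anc(a,a)
round 2: derive conn(d) via R3 from anc(d,a), anc(a,a)
round 2: derive conn(e) via R3 from anc(e,a), anc(a,a)
round 2: derive conn(g) via R3 from anc(g,a), anc(a,a)
round 2: derive conn(j) via R3 from anc(j,a), anc(a,a)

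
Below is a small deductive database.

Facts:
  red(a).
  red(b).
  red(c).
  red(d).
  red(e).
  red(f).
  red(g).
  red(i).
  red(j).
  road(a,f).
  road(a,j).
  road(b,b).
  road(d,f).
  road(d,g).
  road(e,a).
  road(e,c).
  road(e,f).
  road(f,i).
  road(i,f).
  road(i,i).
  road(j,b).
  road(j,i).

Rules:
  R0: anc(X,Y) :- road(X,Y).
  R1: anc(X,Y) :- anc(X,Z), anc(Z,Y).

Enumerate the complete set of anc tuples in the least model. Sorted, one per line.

round 1: derive anc(a,f) via R0 from road(a,f)
round 1: derive anc(a,j) via R0 from road(a,j)
round 1: derive anc(b,b) via R0 from road(b,b)
round 1: derive anc(d,f) via R0 from road(d,f)
round 1: derive anc(d,g) via R0 from road(d,g)
round 1: derive anc(e,a) via R0 from road(e,a)
round 1: derive anc(e,c) via R0 from road(e,c)
round 1: derive anc(e,f) via R0 from road(e,f)
round 1: derive anc(f,i) via R0 from road(f,i)
round 1: derive anc(i,f) via R0 from road(i,f)
round 1: derive anc(i,i) via R0 from road(i,i)
round 1: derive anc(j,b) via R0 from road(j,b)
round 1: derive anc(j,i) via R0 from road(j,i)
round 2: derive anc(a,b) via R1 from anc(a,j), anc(j,b)
round 2: derive anc(a,i) via R1 from anc(a,f), anc(f,i)
round 2: derive anc(d,i) via R1 from anc(d,f), anc(f,i)
round 2: derive anc(e,i) via R1 from anc(e,f), anc(f,i)
round 2: derive anc(e,j) via R1 from anc(e,a), anc(a,j)
round 2: derive anc(f,f) via R1 from anc(f,i), anc(i,f)
round 2: derive anc(j,f) via R1 from anc(j,i), anc(i,f)
round 3: derive anc(e,b) via R1 from anc(e,a), anc(a,b)

anc(a,b)
anc(a,f)
anc(a,i)
anc(a,j)
anc(b,b)
anc(d,f)
anc(d,g)
anc(d,i)
anc(e,a)
anc(e,b)
anc(e,c)
anc(e,f)
anc(e,i)
anc(e,j)
anc(f,f)
anc(f,i)
anc(i,f)
anc(i,i)
anc(j,b)
anc(j,f)
anc(j,i)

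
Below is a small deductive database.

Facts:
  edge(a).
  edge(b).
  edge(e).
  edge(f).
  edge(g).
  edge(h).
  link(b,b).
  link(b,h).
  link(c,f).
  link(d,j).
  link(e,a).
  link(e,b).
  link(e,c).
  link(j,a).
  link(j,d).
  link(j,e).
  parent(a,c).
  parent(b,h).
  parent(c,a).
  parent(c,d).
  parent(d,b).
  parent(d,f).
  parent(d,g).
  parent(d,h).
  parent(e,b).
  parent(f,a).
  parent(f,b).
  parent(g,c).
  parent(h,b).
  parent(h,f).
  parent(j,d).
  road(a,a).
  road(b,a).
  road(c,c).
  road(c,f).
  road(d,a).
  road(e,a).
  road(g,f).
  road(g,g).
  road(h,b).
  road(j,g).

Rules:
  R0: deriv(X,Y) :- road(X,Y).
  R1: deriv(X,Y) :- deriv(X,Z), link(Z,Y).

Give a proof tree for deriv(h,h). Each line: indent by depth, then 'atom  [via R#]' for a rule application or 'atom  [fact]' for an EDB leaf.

round 1: derive deriv(a,a) via R0 from road(a,a)
round 1: derive deriv(b,a) via R0 from road(b,a)
round 1: derive deriv(c,c) via R0 from road(c,c)
round 1: derive deriv(c,f) via R0 from road(c,f)
round 1: derive deriv(d,a) via R0 from road(d,a)
round 1: derive deriv(e,a) via R0 from road(e,a)
round 1: derive deriv(g,f) via R0 from road(g,f)
round 1: derive deriv(g,g) via R0 from road(g,g)
round 1: derive deriv(h,b) via R0 from road(h,b)
round 1: derive deriv(j,g) via R0 from road(j,g)
round 2: derive deriv(h,h) via R1 from deriv(h,b), link(b,h)

deriv(h,h)  [via R1]
  deriv(h,b)  [via R0]
    road(h,b)  [fact]
  link(b,h)  [fact]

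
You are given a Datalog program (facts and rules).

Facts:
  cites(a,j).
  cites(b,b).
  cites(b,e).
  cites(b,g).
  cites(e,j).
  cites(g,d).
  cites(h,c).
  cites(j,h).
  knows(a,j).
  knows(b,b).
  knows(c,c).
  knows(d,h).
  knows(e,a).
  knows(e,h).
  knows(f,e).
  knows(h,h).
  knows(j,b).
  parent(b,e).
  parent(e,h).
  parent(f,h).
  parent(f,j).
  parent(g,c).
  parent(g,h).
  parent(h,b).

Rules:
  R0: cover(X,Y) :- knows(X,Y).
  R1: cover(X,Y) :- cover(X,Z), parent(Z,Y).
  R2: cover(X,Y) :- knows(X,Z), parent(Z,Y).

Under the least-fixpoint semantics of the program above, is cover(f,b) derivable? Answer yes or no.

yes

round 1: derive cover(a,j) via R0 from knows(a,j)
round 1: derive cover(b,b) via R0 from knows(b,b)
round 1: derive cover(c,c) via R0 from knows(c,c)
round 1: derive cover(d,h) via R0 from knows(d,h)
round 1: derive cover(e,a) via R0 from knows(e,a)
round 1: derive cover(e,h) via R0 from knows(e,h)
round 1: derive cover(f,e) via R0 from knows(f,e)
round 1: derive cover(h,h) via R0 from knows(h,h)
round 1: derive cover(j,b) via R0 from knows(j,b)
round 1: derive cover(b,e) via R2 from knows(b,b), parent(b,e)
round 1: derive cover(d,b) via R2 from knows(d,h), parent(h,b)
round 1: derive cover(e,b) via R2 from knows(e,h), parent(h,b)
round 1: derive cover(f,h) via R2 from knows(f,e), parent(e,h)
round 1: derive cover(h,b) via R2 from knows(h,h), parent(h,b)
round 1: derive cover(j,e) via R2 from knows(j,b), parent(b,e)
round 2: derive cover(b,h) via R1 from cover(b,e), parent(e,h)
round 2: derive cover(d,e) via R1 from cover(d,b), parent(b,e)
round 2: derive cover(e,e) via R1 from cover(e,b), parent(b,e)
round 2: derive cover(f,b) via R1 from cover(f,h), parent(h,b)
round 2: derive cover(h,e) via R1 from cover(h,b), parent(b,e)
round 2: derive cover(j,h) via R1 from cover(j,e), parent(e,h)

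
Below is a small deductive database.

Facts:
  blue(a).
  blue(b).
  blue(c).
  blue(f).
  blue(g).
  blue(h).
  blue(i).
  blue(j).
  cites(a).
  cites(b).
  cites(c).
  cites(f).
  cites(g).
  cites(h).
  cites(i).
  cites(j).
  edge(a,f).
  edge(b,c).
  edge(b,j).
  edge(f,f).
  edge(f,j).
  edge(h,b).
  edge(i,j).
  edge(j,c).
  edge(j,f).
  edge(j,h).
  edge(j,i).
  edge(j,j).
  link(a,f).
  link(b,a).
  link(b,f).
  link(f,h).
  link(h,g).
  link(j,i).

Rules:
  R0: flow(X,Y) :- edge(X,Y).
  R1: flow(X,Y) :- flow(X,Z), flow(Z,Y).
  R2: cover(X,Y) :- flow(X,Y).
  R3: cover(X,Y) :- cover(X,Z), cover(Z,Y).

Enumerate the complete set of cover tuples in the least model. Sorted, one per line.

cover(a,b)
cover(a,c)
cover(a,f)
cover(a,h)
cover(a,i)
cover(a,j)
cover(b,b)
cover(b,c)
cover(b,f)
cover(b,h)
cover(b,i)
cover(b,j)
cover(f,b)
cover(f,c)
cover(f,f)
cover(f,h)
cover(f,i)
cover(f,j)
cover(h,b)
cover(h,c)
cover(h,f)
cover(h,h)
cover(h,i)
cover(h,j)
cover(i,b)
cover(i,c)
cover(i,f)
cover(i,h)
cover(i,i)
cover(i,j)
cover(j,b)
cover(j,c)
cover(j,f)
cover(j,h)
cover(j,i)
cover(j,j)

round 1: derive flow(a,f) via R0 from edge(a,f)
round 1: derive flow(b,c) via R0 from edge(b,c)
round 1: derive flow(b,j) via R0 from edge(b,j)
round 1: derive flow(f,f) via R0 from edge(f,f)
round 1: derive flow(f,j) via R0 from edge(f,j)
round 1: derive flow(h,b) via R0 from edge(h,b)
round 1: derive flow(i,j) via R0 from edge(i,j)
round 1: derive flow(j,c) via R0 from edge(j,c)
round 1: derive flow(j,f) via R0 from edge(j,f)
round 1: derive flow(j,h) via R0 from edge(j,h)
round 1: derive flow(j,i) via R0 from edge(j,i)
round 1: derive flow(j,j) via R0 from edge(j,j)
round 2: derive flow(a,j) via R1 from flow(a,f), flow(f,j)
round 2: derive flow(b,f) via R1 from flow(b,j), flow(j,f)
round 2: derive flow(b,h) via R1 from flow(b,j), flow(j,h)
round 2: derive flow(b,i) via R1 from flow(b,j), flow(j,i)
round 2: derive flow(f,c) via R1 from flow(f,j), flow(j,c)
round 2: derive flow(f,h) via R1 from flow(f,j), flow(j,h)
round 2: derive flow(f,i) via R1 from flow(f,j), flow(j,i)
round 2: derive flow(h,c) via R1 from flow(h,b), flow(b,c)
round 2: derive flow(h,j) via R1 from flow(h,b), flow(b,j)
round 2: derive flow(i,c) via R1 from flow(i,j), flow(j,c)
round 2: derive flow(i,f) via R1 from flow(i,j), flow(j,f)
round 2: derive flow(i,h) via R1 from flow(i,j), flow(j,h)
round 2: derive flow(i,i) via R1 from flow(i,j), flow(j,i)
round 2: derive flow(j,b) via R1 from flow(j,h), flow(h,b)
round 2: derive cover(a,f) via R2 from flow(a,f)
round 2: derive cover(b,c) via R2 from flow(b,c)
round 2: derive cover(b,j) via R2 from flow(b,j)
round 2: derive cover(f,f) via R2 from flow(f,f)
round 2: derive cover(f,j) via R2 from flow(f,j)
round 2: derive cover(h,b) via R2 from flow(h,b)
round 2: derive cover(i,j) via R2 from flow(i,j)
round 2: derive cover(j,c) via R2 from flow(j,c)
round 2: derive cover(j,f) via R2 from flow(j,f)
round 2: derive cover(j,h) via R2 from flow(j,h)
round 2: derive cover(j,i) via R2 from flow(j,i)
round 2: derive cover(j,j) via R2 from flow(j,j)
round 3: derive flow(a,b) via R1 from flow(a,j), flow(j,b)
round 3: derive flow(a,c) via R1 from flow(a,f), flow(f,c)
round 3: derive flow(a,h) via R1 from flow(a,f), flow(f,h)
round 3: derive flow(a,i) via R1 from flow(a,f), flow(f,i)
round 3: derive flow(b,b) via R1 from flow(b,h), flow(h,b)
round 3: derive flow(f,b) via R1 from flow(f,h), flow(h,b)
round 3: derive flow(h,f) via R1 from flow(h,b), flow(b,f)
round 3: derive flow(h,h) via R1 from flow(h,b), flow(b,h)
round 3: derive flow(h,i) via R1 from flow(h,b), flow(b,i)
round 3: derive flow(i,b) via R1 from flow(i,h), flow(h,b)
round 3: derive cover(a,j) via R2 from flow(a,j)
round 3: derive cover(b,f) via R2 from flow(b,f)
round 3: derive cover(b,h) via R2 from flow(b,h)
round 3: derive cover(b,i) via R2 from flow(b,i)
round 3: derive cover(f,c) via R2 from flow(f,c)
round 3: derive cover(f,h) via R2 from flow(f,h)
round 3: derive cover(f,i) via R2 from flow(f,i)
round 3: derive cover(h,c) via R2 from flow(h,c)
round 3: derive cover(h,j) via R2 from flow(h,j)
round 3: derive cover(i,c) via R2 from flow(i,c)
round 3: derive cover(i,f) via R2 from flow(i,f)
round 3: derive cover(i,h) via R2 from flow(i,h)
round 3: derive cover(i,i) via R2 from flow(i,i)
round 3: derive cover(j,b) via R2 from flow(j,b)
round 4: derive cover(a,b) via R2 from flow(a,b)
round 4: derive cover(a,c) via R2 from flow(a,c)
round 4: derive cover(a,h) via R2 from flow(a,h)
round 4: derive cover(a,i) via R2 from flow(a,i)
round 4: derive cover(b,b) via R2 from flow(b,b)
round 4: derive cover(f,b) via R2 from flow(f,b)
round 4: derive cover(h,f) via R2 from flow(h,f)
round 4: derive cover(h,h) via R2 from flow(h,h)
round 4: derive cover(h,i) via R2 from flow(h,i)
round 4: derive cover(i,b) via R2 from flow(i,b)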